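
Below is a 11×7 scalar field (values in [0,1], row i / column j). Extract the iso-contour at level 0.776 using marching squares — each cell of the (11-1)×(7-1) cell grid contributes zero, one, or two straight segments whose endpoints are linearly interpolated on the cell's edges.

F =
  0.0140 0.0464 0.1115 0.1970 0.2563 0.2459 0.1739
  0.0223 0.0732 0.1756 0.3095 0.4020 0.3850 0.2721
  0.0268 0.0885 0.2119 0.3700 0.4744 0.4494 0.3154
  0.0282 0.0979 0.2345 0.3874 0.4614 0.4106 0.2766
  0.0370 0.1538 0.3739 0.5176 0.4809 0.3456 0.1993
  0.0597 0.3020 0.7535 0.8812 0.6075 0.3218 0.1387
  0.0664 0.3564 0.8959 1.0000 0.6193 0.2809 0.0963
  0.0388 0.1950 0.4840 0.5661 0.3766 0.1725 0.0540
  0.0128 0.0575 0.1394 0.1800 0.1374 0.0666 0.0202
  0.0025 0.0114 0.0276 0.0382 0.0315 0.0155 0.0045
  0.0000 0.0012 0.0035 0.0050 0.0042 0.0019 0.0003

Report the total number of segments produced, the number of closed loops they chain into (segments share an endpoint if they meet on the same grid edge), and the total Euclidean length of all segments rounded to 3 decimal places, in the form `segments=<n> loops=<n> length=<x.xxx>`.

segments=8 loops=1 length=5.656

cell (4,2): code 0100 → (4.711,3.000)–(5.000,2.176)
cell (4,3): code 1000 → (5.000,3.384)–(4.711,3.000)
cell (5,1): code 0100 → (5.158,2.000)–(6.000,1.778)
cell (5,2): code 1110 → (5.000,2.176)–(5.158,2.000)
cell (5,3): code 1001 → (6.000,3.588)–(5.000,3.384)
cell (6,1): code 0010 → (6.000,1.778)–(6.291,2.000)
cell (6,2): code 0011 → (6.291,2.000)–(6.516,3.000)
cell (6,3): code 0001 → (6.516,3.000)–(6.000,3.588)
total: 8 segments, chained into 1 closed loop(s), length Σ = 5.656348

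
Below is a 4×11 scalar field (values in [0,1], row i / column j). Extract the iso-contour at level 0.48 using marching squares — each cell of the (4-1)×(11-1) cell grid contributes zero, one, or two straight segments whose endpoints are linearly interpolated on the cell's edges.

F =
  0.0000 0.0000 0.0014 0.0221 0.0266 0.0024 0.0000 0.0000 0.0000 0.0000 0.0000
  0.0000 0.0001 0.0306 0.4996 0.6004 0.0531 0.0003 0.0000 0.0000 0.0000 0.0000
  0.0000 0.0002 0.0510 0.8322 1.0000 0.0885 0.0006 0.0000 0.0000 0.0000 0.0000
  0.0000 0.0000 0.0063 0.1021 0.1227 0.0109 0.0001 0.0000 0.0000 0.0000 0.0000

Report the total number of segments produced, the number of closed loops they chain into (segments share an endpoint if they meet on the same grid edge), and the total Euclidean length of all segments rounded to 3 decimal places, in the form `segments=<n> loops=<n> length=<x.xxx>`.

segments=8 loops=1 length=6.006

cell (0,2): code 0100 → (0.959,3.000)–(1.000,2.958)
cell (0,3): code 1100 → (0.790,4.000)–(0.959,3.000)
cell (0,4): code 1000 → (1.000,4.220)–(0.790,4.000)
cell (1,2): code 0110 → (1.000,2.958)–(2.000,2.549)
cell (1,4): code 1001 → (2.000,4.570)–(1.000,4.220)
cell (2,2): code 0010 → (2.000,2.549)–(2.482,3.000)
cell (2,3): code 0011 → (2.482,3.000)–(2.593,4.000)
cell (2,4): code 0001 → (2.593,4.000)–(2.000,4.570)
total: 8 segments, chained into 1 closed loop(s), length Σ = 6.005824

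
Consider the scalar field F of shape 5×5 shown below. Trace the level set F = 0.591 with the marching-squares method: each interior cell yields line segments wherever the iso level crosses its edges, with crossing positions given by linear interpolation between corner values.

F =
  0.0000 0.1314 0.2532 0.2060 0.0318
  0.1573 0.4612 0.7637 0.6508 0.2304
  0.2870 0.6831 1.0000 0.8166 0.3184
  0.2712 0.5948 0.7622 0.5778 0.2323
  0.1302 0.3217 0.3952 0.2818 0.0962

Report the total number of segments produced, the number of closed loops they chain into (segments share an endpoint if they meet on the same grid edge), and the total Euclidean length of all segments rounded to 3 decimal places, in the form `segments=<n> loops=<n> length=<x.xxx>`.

cell (0,1): code 0100 → (0.662,2.000)–(1.000,1.429)
cell (0,2): code 1100 → (0.866,3.000)–(0.662,2.000)
cell (0,3): code 1000 → (1.000,3.142)–(0.866,3.000)
cell (1,0): code 0100 → (1.585,1.000)–(2.000,0.767)
cell (1,1): code 1110 → (1.000,1.429)–(1.585,1.000)
cell (1,3): code 1001 → (2.000,3.453)–(1.000,3.142)
cell (2,0): code 0110 → (2.000,0.767)–(3.000,0.988)
cell (2,2): code 1011 → (3.000,2.928)–(2.945,3.000)
cell (2,3): code 0001 → (2.945,3.000)–(2.000,3.453)
cell (3,0): code 0010 → (3.000,0.988)–(3.014,1.000)
cell (3,1): code 0011 → (3.014,1.000)–(3.466,2.000)
cell (3,2): code 0001 → (3.466,2.000)–(3.000,2.928)
total: 12 segments, chained into 1 closed loop(s), length Σ = 8.445261

segments=12 loops=1 length=8.445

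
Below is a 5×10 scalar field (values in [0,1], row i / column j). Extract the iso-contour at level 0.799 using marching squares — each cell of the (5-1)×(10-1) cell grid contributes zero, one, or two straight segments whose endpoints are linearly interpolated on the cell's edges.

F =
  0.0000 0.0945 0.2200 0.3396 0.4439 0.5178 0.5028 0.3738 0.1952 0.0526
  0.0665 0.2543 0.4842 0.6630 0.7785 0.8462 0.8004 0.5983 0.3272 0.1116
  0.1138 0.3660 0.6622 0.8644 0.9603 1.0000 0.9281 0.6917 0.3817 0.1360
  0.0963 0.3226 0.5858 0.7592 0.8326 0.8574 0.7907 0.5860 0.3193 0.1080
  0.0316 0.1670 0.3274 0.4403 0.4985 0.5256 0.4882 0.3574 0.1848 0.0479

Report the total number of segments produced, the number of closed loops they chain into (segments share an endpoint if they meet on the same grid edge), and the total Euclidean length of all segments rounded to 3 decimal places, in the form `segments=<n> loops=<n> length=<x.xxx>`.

segments=14 loops=1 length=9.746

cell (0,4): code 0100 → (0.856,5.000)–(1.000,4.303)
cell (0,5): code 1100 → (0.995,6.000)–(0.856,5.000)
cell (0,6): code 1000 → (1.000,6.007)–(0.995,6.000)
cell (1,2): code 0100 → (1.675,3.000)–(2.000,2.677)
cell (1,3): code 1100 → (1.113,4.000)–(1.675,3.000)
cell (1,4): code 1110 → (1.000,4.303)–(1.113,4.000)
cell (1,6): code 1001 → (2.000,6.546)–(1.000,6.007)
cell (2,2): code 0010 → (2.000,2.677)–(2.622,3.000)
cell (2,3): code 0111 → (2.622,3.000)–(3.000,3.542)
cell (2,5): code 1011 → (3.000,5.876)–(2.940,6.000)
cell (2,6): code 0001 → (2.940,6.000)–(2.000,6.546)
cell (3,3): code 0010 → (3.000,3.542)–(3.101,4.000)
cell (3,4): code 0011 → (3.101,4.000)–(3.176,5.000)
cell (3,5): code 0001 → (3.176,5.000)–(3.000,5.876)
total: 14 segments, chained into 1 closed loop(s), length Σ = 9.746391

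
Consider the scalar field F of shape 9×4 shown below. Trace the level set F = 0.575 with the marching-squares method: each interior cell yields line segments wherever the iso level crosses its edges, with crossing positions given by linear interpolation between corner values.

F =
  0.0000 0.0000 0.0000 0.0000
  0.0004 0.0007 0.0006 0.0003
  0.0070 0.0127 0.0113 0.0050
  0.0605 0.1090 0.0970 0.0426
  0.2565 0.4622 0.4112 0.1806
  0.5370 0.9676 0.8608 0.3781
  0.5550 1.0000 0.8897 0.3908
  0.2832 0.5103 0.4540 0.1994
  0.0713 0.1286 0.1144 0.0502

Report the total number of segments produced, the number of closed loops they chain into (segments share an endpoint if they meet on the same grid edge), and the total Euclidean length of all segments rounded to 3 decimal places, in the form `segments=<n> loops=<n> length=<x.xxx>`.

segments=8 loops=1 length=8.338

cell (4,0): code 0100 → (4.223,1.000)–(5.000,0.088)
cell (4,1): code 1100 → (4.364,2.000)–(4.223,1.000)
cell (4,2): code 1000 → (5.000,2.592)–(4.364,2.000)
cell (5,0): code 0110 → (5.000,0.088)–(6.000,0.045)
cell (5,2): code 1001 → (6.000,2.631)–(5.000,2.592)
cell (6,0): code 0010 → (6.000,0.045)–(6.868,1.000)
cell (6,1): code 0011 → (6.868,1.000)–(6.722,2.000)
cell (6,2): code 0001 → (6.722,2.000)–(6.000,2.631)
total: 8 segments, chained into 1 closed loop(s), length Σ = 8.338080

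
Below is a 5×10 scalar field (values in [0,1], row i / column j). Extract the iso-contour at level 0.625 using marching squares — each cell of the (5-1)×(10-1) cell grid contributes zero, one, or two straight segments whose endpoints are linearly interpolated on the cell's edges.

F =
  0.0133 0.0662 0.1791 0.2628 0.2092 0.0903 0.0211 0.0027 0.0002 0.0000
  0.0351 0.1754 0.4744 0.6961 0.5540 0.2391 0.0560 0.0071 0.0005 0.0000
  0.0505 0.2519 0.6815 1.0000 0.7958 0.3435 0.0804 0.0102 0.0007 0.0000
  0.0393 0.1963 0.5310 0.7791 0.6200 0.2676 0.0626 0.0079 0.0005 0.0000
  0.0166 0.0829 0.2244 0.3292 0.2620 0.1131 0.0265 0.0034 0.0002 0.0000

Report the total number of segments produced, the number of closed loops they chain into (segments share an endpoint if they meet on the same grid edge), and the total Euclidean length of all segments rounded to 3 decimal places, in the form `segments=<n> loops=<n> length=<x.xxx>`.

cell (0,2): code 0100 → (0.836,3.000)–(1.000,2.679)
cell (0,3): code 1000 → (1.000,3.500)–(0.836,3.000)
cell (1,1): code 0100 → (1.727,2.000)–(2.000,1.868)
cell (1,2): code 1110 → (1.000,2.679)–(1.727,2.000)
cell (1,3): code 1101 → (1.294,4.000)–(1.000,3.500)
cell (1,4): code 1000 → (2.000,4.378)–(1.294,4.000)
cell (2,1): code 0010 → (2.000,1.868)–(2.375,2.000)
cell (2,2): code 0111 → (2.375,2.000)–(3.000,2.379)
cell (2,3): code 1011 → (3.000,3.969)–(2.972,4.000)
cell (2,4): code 0001 → (2.972,4.000)–(2.000,4.378)
cell (3,2): code 0010 → (3.000,2.379)–(3.343,3.000)
cell (3,3): code 0001 → (3.343,3.000)–(3.000,3.969)
total: 12 segments, chained into 1 closed loop(s), length Σ = 7.515011

segments=12 loops=1 length=7.515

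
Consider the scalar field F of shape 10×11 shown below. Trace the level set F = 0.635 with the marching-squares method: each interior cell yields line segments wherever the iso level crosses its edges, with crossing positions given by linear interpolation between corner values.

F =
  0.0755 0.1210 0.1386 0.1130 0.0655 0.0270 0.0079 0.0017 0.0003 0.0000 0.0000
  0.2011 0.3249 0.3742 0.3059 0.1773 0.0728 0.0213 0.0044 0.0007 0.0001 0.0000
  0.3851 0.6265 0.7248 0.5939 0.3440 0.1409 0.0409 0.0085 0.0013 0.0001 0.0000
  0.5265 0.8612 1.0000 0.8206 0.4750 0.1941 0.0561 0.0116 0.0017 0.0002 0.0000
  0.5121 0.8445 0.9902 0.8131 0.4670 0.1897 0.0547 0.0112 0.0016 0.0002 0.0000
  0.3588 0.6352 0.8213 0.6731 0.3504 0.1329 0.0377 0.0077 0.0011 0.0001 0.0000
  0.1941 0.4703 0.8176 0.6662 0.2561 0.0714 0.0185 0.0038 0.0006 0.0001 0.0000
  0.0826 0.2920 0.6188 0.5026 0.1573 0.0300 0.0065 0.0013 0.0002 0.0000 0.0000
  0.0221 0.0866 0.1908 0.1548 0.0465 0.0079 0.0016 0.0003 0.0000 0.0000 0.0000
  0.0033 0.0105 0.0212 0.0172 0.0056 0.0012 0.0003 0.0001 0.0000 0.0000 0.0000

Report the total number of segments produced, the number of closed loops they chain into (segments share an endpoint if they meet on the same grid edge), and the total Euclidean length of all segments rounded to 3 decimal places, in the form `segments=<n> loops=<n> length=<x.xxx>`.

cell (1,1): code 0100 → (1.744,2.000)–(2.000,1.086)
cell (1,2): code 1000 → (2.000,2.686)–(1.744,2.000)
cell (2,0): code 0100 → (2.036,1.000)–(3.000,0.324)
cell (2,1): code 1110 → (2.000,1.086)–(2.036,1.000)
cell (2,2): code 1101 → (2.181,3.000)–(2.000,2.686)
cell (2,3): code 1000 → (3.000,3.537)–(2.181,3.000)
cell (3,0): code 0110 → (3.000,0.324)–(4.000,0.370)
cell (3,3): code 1001 → (4.000,3.515)–(3.000,3.537)
cell (4,0): code 0110 → (4.000,0.370)–(5.000,0.999)
cell (4,3): code 1001 → (5.000,3.118)–(4.000,3.515)
cell (5,0): code 0010 → (5.000,0.999)–(5.001,1.000)
cell (5,1): code 0111 → (5.001,1.000)–(6.000,1.474)
cell (5,3): code 1001 → (6.000,3.076)–(5.000,3.118)
cell (6,1): code 0010 → (6.000,1.474)–(6.919,2.000)
cell (6,2): code 0011 → (6.919,2.000)–(6.191,3.000)
cell (6,3): code 0001 → (6.191,3.000)–(6.000,3.076)
total: 16 segments, chained into 1 closed loop(s), length Σ = 13.160716

segments=16 loops=1 length=13.161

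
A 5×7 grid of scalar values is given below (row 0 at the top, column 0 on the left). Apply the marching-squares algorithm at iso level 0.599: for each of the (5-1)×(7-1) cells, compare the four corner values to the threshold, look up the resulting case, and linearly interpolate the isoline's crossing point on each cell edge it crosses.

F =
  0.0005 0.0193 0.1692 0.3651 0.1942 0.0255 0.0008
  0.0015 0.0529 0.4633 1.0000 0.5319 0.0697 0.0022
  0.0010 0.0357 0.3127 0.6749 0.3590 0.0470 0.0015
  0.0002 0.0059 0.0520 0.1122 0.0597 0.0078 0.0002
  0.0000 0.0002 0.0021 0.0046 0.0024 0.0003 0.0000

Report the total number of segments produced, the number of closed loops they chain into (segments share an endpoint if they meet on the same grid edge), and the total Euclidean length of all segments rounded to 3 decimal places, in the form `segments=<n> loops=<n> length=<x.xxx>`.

segments=6 loops=1 length=4.877

cell (0,2): code 0100 → (0.368,3.000)–(1.000,2.253)
cell (0,3): code 1000 → (1.000,3.857)–(0.368,3.000)
cell (1,2): code 0110 → (1.000,2.253)–(2.000,2.790)
cell (1,3): code 1001 → (2.000,3.240)–(1.000,3.857)
cell (2,2): code 0010 → (2.000,2.790)–(2.135,3.000)
cell (2,3): code 0001 → (2.135,3.000)–(2.000,3.240)
total: 6 segments, chained into 1 closed loop(s), length Σ = 4.877469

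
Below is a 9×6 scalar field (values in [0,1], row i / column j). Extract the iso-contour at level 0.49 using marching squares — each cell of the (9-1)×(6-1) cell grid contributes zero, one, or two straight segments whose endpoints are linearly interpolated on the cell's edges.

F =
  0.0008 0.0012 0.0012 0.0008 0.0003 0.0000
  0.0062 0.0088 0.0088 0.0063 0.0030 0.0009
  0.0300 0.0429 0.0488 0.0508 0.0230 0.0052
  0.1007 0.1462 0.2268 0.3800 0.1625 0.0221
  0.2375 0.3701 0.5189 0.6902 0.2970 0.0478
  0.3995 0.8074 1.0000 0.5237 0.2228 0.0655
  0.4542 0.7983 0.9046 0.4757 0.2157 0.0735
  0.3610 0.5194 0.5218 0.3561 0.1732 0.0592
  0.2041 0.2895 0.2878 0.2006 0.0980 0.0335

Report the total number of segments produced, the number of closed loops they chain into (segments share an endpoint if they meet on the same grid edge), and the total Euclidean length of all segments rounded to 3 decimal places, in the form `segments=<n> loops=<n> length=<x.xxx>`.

segments=14 loops=1 length=11.141

cell (3,1): code 0100 → (3.901,2.000)–(4.000,1.806)
cell (3,2): code 1100 → (3.355,3.000)–(3.901,2.000)
cell (3,3): code 1000 → (4.000,3.509)–(3.355,3.000)
cell (4,0): code 0100 → (4.274,1.000)–(5.000,0.222)
cell (4,1): code 1110 → (4.000,1.806)–(4.274,1.000)
cell (4,3): code 1001 → (5.000,3.112)–(4.000,3.509)
cell (5,0): code 0110 → (5.000,0.222)–(6.000,0.104)
cell (5,2): code 1011 → (6.000,2.967)–(5.702,3.000)
cell (5,3): code 0001 → (5.702,3.000)–(5.000,3.112)
cell (6,0): code 0110 → (6.000,0.104)–(7.000,0.814)
cell (6,2): code 1001 → (7.000,2.192)–(6.000,2.967)
cell (7,0): code 0010 → (7.000,0.814)–(7.128,1.000)
cell (7,1): code 0011 → (7.128,1.000)–(7.136,2.000)
cell (7,2): code 0001 → (7.136,2.000)–(7.000,2.192)
total: 14 segments, chained into 1 closed loop(s), length Σ = 11.140677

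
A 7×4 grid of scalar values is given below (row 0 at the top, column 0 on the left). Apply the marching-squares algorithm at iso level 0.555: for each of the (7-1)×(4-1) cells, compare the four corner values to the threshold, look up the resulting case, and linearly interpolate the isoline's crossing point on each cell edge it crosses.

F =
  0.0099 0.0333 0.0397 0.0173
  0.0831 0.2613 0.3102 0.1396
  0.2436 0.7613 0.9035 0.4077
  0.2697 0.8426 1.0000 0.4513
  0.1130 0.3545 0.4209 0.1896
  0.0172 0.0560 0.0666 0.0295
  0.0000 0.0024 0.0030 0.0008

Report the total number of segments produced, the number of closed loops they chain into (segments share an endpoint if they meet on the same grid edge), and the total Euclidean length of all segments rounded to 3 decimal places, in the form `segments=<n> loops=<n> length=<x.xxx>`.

cell (1,0): code 0100 → (1.587,1.000)–(2.000,0.602)
cell (1,1): code 1100 → (1.413,2.000)–(1.587,1.000)
cell (1,2): code 1000 → (2.000,2.703)–(1.413,2.000)
cell (2,0): code 0110 → (2.000,0.602)–(3.000,0.498)
cell (2,2): code 1001 → (3.000,2.811)–(2.000,2.703)
cell (3,0): code 0010 → (3.000,0.498)–(3.589,1.000)
cell (3,1): code 0011 → (3.589,1.000)–(3.768,2.000)
cell (3,2): code 0001 → (3.768,2.000)–(3.000,2.811)
total: 8 segments, chained into 1 closed loop(s), length Σ = 7.423222

segments=8 loops=1 length=7.423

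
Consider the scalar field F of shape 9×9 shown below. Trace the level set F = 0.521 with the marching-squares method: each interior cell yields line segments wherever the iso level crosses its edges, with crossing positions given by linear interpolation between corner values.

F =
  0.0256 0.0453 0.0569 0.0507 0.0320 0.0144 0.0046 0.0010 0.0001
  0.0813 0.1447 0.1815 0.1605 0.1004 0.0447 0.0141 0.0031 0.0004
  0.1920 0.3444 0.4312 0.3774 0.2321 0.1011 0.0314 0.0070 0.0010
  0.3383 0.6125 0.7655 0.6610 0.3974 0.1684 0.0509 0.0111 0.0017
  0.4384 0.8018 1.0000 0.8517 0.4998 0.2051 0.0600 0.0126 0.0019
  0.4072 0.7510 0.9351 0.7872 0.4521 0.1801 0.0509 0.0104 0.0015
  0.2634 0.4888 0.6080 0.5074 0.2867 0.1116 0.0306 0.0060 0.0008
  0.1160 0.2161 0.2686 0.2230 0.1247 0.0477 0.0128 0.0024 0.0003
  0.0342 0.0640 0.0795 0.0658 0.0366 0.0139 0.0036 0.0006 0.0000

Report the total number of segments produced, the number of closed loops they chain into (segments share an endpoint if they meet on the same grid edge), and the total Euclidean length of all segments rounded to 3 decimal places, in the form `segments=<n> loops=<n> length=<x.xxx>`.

segments=14 loops=1 length=11.951

cell (2,0): code 0100 → (2.659,1.000)–(3.000,0.666)
cell (2,1): code 1100 → (2.269,2.000)–(2.659,1.000)
cell (2,2): code 1100 → (2.506,3.000)–(2.269,2.000)
cell (2,3): code 1000 → (3.000,3.531)–(2.506,3.000)
cell (3,0): code 0110 → (3.000,0.666)–(4.000,0.227)
cell (3,3): code 1001 → (4.000,3.940)–(3.000,3.531)
cell (4,0): code 0110 → (4.000,0.227)–(5.000,0.331)
cell (4,3): code 1001 → (5.000,3.794)–(4.000,3.940)
cell (5,0): code 0010 → (5.000,0.331)–(5.877,1.000)
cell (5,1): code 0111 → (5.877,1.000)–(6.000,1.270)
cell (5,2): code 1011 → (6.000,2.865)–(5.951,3.000)
cell (5,3): code 0001 → (5.951,3.000)–(5.000,3.794)
cell (6,1): code 0010 → (6.000,1.270)–(6.256,2.000)
cell (6,2): code 0001 → (6.256,2.000)–(6.000,2.865)
total: 14 segments, chained into 1 closed loop(s), length Σ = 11.950542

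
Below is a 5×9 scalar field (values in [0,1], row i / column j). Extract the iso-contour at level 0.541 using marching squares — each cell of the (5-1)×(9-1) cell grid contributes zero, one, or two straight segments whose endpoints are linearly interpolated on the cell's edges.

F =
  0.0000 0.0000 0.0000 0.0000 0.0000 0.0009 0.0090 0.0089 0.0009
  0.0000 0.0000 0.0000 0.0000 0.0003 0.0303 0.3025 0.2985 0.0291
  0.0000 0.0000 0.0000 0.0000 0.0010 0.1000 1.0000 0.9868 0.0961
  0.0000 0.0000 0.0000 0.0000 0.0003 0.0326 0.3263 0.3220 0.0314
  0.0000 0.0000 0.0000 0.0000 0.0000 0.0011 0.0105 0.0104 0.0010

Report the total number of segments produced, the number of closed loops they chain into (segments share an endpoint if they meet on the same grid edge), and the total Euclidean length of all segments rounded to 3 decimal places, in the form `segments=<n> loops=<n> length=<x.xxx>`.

cell (1,5): code 0100 → (1.342,6.000)–(2.000,5.490)
cell (1,6): code 1100 → (1.352,7.000)–(1.342,6.000)
cell (1,7): code 1000 → (2.000,7.501)–(1.352,7.000)
cell (2,5): code 0010 → (2.000,5.490)–(2.681,6.000)
cell (2,6): code 0011 → (2.681,6.000)–(2.671,7.000)
cell (2,7): code 0001 → (2.671,7.000)–(2.000,7.501)
total: 6 segments, chained into 1 closed loop(s), length Σ = 5.339019

segments=6 loops=1 length=5.339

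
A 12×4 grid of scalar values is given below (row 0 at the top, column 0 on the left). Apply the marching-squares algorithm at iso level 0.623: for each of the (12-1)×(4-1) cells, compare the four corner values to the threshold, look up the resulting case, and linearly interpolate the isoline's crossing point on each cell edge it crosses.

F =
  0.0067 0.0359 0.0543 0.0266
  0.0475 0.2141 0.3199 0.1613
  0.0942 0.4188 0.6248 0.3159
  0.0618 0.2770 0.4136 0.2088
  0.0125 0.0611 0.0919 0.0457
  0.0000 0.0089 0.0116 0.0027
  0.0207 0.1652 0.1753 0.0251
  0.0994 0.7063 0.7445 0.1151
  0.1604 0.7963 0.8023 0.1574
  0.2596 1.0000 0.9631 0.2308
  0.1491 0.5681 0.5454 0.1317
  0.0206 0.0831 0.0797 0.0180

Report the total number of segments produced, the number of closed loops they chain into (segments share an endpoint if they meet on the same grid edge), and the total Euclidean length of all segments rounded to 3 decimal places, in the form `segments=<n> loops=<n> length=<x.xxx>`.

cell (1,1): code 0100 → (1.994,2.000)–(2.000,1.991)
cell (1,2): code 1000 → (2.000,2.006)–(1.994,2.000)
cell (2,1): code 0010 → (2.000,1.991)–(2.009,2.000)
cell (2,2): code 0001 → (2.009,2.000)–(2.000,2.006)
cell (6,0): code 0100 → (6.846,1.000)–(7.000,0.863)
cell (6,1): code 1100 → (6.787,2.000)–(6.846,1.000)
cell (6,2): code 1000 → (7.000,2.193)–(6.787,2.000)
cell (7,0): code 0110 → (7.000,0.863)–(8.000,0.727)
cell (7,2): code 1001 → (8.000,2.278)–(7.000,2.193)
cell (8,0): code 0110 → (8.000,0.727)–(9.000,0.491)
cell (8,2): code 1001 → (9.000,2.464)–(8.000,2.278)
cell (9,0): code 0010 → (9.000,0.491)–(9.873,1.000)
cell (9,1): code 0011 → (9.873,1.000)–(9.814,2.000)
cell (9,2): code 0001 → (9.814,2.000)–(9.000,2.464)
total: 14 segments, chained into 2 closed loop(s), length Σ = 8.544373

segments=14 loops=2 length=8.544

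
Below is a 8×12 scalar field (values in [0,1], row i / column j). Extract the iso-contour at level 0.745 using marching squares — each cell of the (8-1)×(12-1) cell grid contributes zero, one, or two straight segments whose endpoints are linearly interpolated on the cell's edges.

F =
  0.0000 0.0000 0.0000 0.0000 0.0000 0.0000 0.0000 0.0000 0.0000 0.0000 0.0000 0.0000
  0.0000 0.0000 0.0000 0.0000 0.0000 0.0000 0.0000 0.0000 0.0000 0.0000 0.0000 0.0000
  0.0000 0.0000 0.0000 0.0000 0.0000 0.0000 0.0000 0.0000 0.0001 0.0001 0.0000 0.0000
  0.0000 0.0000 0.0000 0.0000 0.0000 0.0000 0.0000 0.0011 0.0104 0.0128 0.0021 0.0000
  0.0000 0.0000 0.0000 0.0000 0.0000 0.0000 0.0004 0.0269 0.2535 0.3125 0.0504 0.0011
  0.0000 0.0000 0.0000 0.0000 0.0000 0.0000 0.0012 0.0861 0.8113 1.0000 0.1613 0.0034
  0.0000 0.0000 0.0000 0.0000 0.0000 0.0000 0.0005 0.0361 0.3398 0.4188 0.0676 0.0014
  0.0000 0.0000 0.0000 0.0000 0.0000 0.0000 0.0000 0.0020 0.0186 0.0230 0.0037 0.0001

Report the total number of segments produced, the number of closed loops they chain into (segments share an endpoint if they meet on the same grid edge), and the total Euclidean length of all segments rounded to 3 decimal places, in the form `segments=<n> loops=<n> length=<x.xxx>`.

cell (4,7): code 0100 → (4.881,8.000)–(5.000,7.909)
cell (4,8): code 1100 → (4.629,9.000)–(4.881,8.000)
cell (4,9): code 1000 → (5.000,9.304)–(4.629,9.000)
cell (5,7): code 0010 → (5.000,7.909)–(5.141,8.000)
cell (5,8): code 0011 → (5.141,8.000)–(5.439,9.000)
cell (5,9): code 0001 → (5.439,9.000)–(5.000,9.304)
total: 6 segments, chained into 1 closed loop(s), length Σ = 3.405843

segments=6 loops=1 length=3.406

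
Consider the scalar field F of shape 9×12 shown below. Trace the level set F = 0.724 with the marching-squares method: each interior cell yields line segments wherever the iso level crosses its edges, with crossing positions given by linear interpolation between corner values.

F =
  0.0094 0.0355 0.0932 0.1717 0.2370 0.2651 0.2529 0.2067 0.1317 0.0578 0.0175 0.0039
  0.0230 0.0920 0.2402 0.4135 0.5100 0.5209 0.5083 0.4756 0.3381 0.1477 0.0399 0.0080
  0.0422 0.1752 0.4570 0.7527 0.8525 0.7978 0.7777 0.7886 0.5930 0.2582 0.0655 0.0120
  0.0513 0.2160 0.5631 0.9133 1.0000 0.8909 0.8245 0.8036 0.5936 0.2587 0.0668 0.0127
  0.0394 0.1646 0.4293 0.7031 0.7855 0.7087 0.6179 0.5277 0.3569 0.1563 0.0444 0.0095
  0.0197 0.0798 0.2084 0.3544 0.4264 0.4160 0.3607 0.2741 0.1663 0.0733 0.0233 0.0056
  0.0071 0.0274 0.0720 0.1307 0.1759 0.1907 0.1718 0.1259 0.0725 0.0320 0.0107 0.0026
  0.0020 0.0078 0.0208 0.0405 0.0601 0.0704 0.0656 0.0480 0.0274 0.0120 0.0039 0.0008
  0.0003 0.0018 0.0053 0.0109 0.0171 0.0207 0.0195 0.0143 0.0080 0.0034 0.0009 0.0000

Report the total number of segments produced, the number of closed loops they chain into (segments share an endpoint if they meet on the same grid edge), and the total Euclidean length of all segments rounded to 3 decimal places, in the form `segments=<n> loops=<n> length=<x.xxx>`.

segments=16 loops=1 length=12.371

cell (1,2): code 0100 → (1.915,3.000)–(2.000,2.903)
cell (1,3): code 1100 → (1.625,4.000)–(1.915,3.000)
cell (1,4): code 1100 → (1.733,5.000)–(1.625,4.000)
cell (1,5): code 1100 → (1.801,6.000)–(1.733,5.000)
cell (1,6): code 1100 → (1.794,7.000)–(1.801,6.000)
cell (1,7): code 1000 → (2.000,7.330)–(1.794,7.000)
cell (2,2): code 0110 → (2.000,2.903)–(3.000,2.459)
cell (2,7): code 1001 → (3.000,7.379)–(2.000,7.330)
cell (3,2): code 0010 → (3.000,2.459)–(3.901,3.000)
cell (3,3): code 0111 → (3.901,3.000)–(4.000,3.254)
cell (3,4): code 1011 → (4.000,4.801)–(3.916,5.000)
cell (3,5): code 0011 → (3.916,5.000)–(3.486,6.000)
cell (3,6): code 0011 → (3.486,6.000)–(3.289,7.000)
cell (3,7): code 0001 → (3.289,7.000)–(3.000,7.379)
cell (4,3): code 0010 → (4.000,3.254)–(4.171,4.000)
cell (4,4): code 0001 → (4.171,4.000)–(4.000,4.801)
total: 16 segments, chained into 1 closed loop(s), length Σ = 12.370596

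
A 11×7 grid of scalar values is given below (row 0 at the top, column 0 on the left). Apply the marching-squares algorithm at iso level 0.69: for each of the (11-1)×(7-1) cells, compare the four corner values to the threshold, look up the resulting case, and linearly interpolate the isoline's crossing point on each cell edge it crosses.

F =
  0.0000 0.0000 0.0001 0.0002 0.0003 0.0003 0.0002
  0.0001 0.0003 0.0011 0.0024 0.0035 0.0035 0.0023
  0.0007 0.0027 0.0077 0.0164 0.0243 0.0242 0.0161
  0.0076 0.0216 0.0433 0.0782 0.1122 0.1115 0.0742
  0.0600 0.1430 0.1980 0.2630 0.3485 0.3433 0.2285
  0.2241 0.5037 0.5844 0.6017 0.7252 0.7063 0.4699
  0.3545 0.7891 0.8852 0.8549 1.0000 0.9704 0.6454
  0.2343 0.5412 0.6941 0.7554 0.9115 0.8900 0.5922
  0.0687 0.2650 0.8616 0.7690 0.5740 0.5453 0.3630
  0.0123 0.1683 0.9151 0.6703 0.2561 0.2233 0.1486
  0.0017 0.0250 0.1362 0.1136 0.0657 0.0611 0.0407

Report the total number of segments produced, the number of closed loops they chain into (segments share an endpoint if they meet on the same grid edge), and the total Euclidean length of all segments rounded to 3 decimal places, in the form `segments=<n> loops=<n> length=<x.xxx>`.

cell (4,3): code 0100 → (4.907,4.000)–(5.000,3.715)
cell (4,4): code 1100 → (4.955,5.000)–(4.907,4.000)
cell (4,5): code 1000 → (5.000,5.069)–(4.955,5.000)
cell (5,0): code 0100 → (5.653,1.000)–(6.000,0.772)
cell (5,1): code 1100 → (5.351,2.000)–(5.653,1.000)
cell (5,2): code 1100 → (5.349,3.000)–(5.351,2.000)
cell (5,3): code 1110 → (5.000,3.715)–(5.349,3.000)
cell (5,5): code 1001 → (6.000,5.863)–(5.000,5.069)
cell (6,0): code 0010 → (6.000,0.772)–(6.400,1.000)
cell (6,1): code 0111 → (6.400,1.000)–(7.000,1.973)
cell (6,5): code 1001 → (7.000,5.672)–(6.000,5.863)
cell (7,1): code 0110 → (7.000,1.973)–(8.000,1.712)
cell (7,3): code 1011 → (8.000,3.405)–(7.656,4.000)
cell (7,4): code 0011 → (7.656,4.000)–(7.580,5.000)
cell (7,5): code 0001 → (7.580,5.000)–(7.000,5.672)
cell (8,1): code 0110 → (8.000,1.712)–(9.000,1.699)
cell (8,2): code 1011 → (9.000,2.920)–(8.800,3.000)
cell (8,3): code 0001 → (8.800,3.000)–(8.000,3.405)
cell (9,1): code 0010 → (9.000,1.699)–(9.289,2.000)
cell (9,2): code 0001 → (9.289,2.000)–(9.000,2.920)
total: 20 segments, chained into 1 closed loop(s), length Σ = 15.642079

segments=20 loops=1 length=15.642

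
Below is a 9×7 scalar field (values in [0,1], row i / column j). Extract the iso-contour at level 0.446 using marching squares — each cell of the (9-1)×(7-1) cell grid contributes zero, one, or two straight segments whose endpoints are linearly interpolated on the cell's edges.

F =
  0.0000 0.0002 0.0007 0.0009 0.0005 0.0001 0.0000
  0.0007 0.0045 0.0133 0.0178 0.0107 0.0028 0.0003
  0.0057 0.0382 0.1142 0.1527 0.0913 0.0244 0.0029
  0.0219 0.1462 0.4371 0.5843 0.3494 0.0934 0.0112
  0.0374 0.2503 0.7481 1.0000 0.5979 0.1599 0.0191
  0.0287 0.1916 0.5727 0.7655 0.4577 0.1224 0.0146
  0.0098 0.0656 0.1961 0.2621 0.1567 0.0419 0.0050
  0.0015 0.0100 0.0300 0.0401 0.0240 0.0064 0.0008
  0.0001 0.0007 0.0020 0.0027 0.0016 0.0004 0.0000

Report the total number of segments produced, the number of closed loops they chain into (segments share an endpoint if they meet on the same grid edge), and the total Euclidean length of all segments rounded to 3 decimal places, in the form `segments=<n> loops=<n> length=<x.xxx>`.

cell (2,2): code 0100 → (2.680,3.000)–(3.000,2.060)
cell (2,3): code 1000 → (3.000,3.589)–(2.680,3.000)
cell (3,1): code 0100 → (3.029,2.000)–(4.000,1.393)
cell (3,2): code 1110 → (3.000,2.060)–(3.029,2.000)
cell (3,3): code 1101 → (3.389,4.000)–(3.000,3.589)
cell (3,4): code 1000 → (4.000,4.347)–(3.389,4.000)
cell (4,1): code 0110 → (4.000,1.393)–(5.000,1.668)
cell (4,4): code 1001 → (5.000,4.035)–(4.000,4.347)
cell (5,1): code 0010 → (5.000,1.668)–(5.336,2.000)
cell (5,2): code 0011 → (5.336,2.000)–(5.635,3.000)
cell (5,3): code 0011 → (5.635,3.000)–(5.039,4.000)
cell (5,4): code 0001 → (5.039,4.000)–(5.000,4.035)
total: 12 segments, chained into 1 closed loop(s), length Σ = 8.961213

segments=12 loops=1 length=8.961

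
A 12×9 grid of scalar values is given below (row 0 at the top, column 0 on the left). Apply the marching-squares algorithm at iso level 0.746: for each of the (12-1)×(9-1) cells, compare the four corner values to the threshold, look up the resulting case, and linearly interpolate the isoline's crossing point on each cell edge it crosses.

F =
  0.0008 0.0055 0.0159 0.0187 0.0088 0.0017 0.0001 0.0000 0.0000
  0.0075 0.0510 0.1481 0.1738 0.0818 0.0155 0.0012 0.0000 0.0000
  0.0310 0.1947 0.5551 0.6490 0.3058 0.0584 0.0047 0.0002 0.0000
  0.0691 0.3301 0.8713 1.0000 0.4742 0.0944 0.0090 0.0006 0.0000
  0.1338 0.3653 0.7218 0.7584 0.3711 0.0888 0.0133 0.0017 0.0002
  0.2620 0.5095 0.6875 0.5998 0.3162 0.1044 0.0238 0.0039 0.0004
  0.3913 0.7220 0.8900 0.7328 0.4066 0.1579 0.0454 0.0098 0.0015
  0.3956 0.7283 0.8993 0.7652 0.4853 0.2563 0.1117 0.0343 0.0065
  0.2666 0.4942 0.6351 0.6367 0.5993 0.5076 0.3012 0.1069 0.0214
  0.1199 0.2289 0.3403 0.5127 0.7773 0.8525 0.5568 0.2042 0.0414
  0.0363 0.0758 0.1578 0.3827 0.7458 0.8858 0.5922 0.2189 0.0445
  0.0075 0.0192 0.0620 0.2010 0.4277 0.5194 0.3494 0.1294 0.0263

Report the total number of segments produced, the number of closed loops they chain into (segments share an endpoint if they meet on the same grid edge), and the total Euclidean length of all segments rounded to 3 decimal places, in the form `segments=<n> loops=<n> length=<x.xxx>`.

cell (2,1): code 0100 → (2.604,2.000)–(3.000,1.768)
cell (2,2): code 1100 → (2.276,3.000)–(2.604,2.000)
cell (2,3): code 1000 → (3.000,3.483)–(2.276,3.000)
cell (3,1): code 0010 → (3.000,1.768)–(3.838,2.000)
cell (3,2): code 0111 → (3.838,2.000)–(4.000,2.661)
cell (3,3): code 1001 → (4.000,3.032)–(3.000,3.483)
cell (4,2): code 0010 → (4.000,2.661)–(4.078,3.000)
cell (4,3): code 0001 → (4.078,3.000)–(4.000,3.032)
cell (5,1): code 0100 → (5.289,2.000)–(6.000,1.143)
cell (5,2): code 1000 → (6.000,2.916)–(5.289,2.000)
cell (6,1): code 0110 → (6.000,1.143)–(7.000,1.104)
cell (6,2): code 1101 → (6.407,3.000)–(6.000,2.916)
cell (6,3): code 1000 → (7.000,3.069)–(6.407,3.000)
cell (7,1): code 0010 → (7.000,1.104)–(7.580,2.000)
cell (7,2): code 0011 → (7.580,2.000)–(7.149,3.000)
cell (7,3): code 0001 → (7.149,3.000)–(7.000,3.069)
cell (8,3): code 0100 → (8.824,4.000)–(9.000,3.882)
cell (8,4): code 1100 → (8.691,5.000)–(8.824,4.000)
cell (8,5): code 1000 → (9.000,5.360)–(8.691,5.000)
cell (9,3): code 0010 → (9.000,3.882)–(9.994,4.000)
cell (9,4): code 0111 → (9.994,4.000)–(10.000,4.001)
cell (9,5): code 1001 → (10.000,5.476)–(9.000,5.360)
cell (10,4): code 0010 → (10.000,4.001)–(10.382,5.000)
cell (10,5): code 0001 → (10.382,5.000)–(10.000,5.476)
total: 24 segments, chained into 3 closed loop(s), length Σ = 17.456683

segments=24 loops=3 length=17.457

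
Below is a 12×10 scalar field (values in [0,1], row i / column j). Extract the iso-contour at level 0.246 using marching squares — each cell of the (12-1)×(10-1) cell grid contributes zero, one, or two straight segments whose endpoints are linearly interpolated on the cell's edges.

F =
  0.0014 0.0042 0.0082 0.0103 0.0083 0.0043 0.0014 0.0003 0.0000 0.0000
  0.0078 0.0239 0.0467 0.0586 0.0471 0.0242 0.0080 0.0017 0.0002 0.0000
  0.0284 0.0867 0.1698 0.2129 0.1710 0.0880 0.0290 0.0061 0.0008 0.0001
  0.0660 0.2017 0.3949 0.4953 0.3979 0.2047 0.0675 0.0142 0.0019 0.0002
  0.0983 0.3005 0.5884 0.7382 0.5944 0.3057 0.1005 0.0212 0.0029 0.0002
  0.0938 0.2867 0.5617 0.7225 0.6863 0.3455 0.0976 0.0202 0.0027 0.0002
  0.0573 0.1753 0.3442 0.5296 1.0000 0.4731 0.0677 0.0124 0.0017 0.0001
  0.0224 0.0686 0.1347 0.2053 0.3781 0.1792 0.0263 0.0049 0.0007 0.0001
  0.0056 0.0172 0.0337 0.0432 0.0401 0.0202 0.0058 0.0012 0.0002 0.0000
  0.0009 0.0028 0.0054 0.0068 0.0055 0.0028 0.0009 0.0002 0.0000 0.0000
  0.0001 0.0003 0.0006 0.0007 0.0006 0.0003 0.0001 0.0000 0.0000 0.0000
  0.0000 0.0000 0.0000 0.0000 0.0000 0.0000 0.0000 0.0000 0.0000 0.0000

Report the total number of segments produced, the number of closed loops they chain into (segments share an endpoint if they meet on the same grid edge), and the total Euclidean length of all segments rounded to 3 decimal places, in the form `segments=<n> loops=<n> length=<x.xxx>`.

segments=20 loops=1 length=15.617

cell (2,1): code 0100 → (2.339,2.000)–(3.000,1.229)
cell (2,2): code 1100 → (2.117,3.000)–(2.339,2.000)
cell (2,3): code 1100 → (2.331,4.000)–(2.117,3.000)
cell (2,4): code 1000 → (3.000,4.786)–(2.331,4.000)
cell (3,0): code 0100 → (3.448,1.000)–(4.000,0.730)
cell (3,1): code 1110 → (3.000,1.229)–(3.448,1.000)
cell (3,4): code 1101 → (3.409,5.000)–(3.000,4.786)
cell (3,5): code 1000 → (4.000,5.291)–(3.409,5.000)
cell (4,0): code 0110 → (4.000,0.730)–(5.000,0.789)
cell (4,5): code 1001 → (5.000,5.401)–(4.000,5.291)
cell (5,0): code 0010 → (5.000,0.789)–(5.365,1.000)
cell (5,1): code 0111 → (5.365,1.000)–(6.000,1.419)
cell (5,5): code 1001 → (6.000,5.560)–(5.000,5.401)
cell (6,1): code 0010 → (6.000,1.419)–(6.469,2.000)
cell (6,2): code 0011 → (6.469,2.000)–(6.874,3.000)
cell (6,3): code 0111 → (6.874,3.000)–(7.000,3.236)
cell (6,4): code 1011 → (7.000,4.664)–(6.773,5.000)
cell (6,5): code 0001 → (6.773,5.000)–(6.000,5.560)
cell (7,3): code 0010 → (7.000,3.236)–(7.391,4.000)
cell (7,4): code 0001 → (7.391,4.000)–(7.000,4.664)
total: 20 segments, chained into 1 closed loop(s), length Σ = 15.617274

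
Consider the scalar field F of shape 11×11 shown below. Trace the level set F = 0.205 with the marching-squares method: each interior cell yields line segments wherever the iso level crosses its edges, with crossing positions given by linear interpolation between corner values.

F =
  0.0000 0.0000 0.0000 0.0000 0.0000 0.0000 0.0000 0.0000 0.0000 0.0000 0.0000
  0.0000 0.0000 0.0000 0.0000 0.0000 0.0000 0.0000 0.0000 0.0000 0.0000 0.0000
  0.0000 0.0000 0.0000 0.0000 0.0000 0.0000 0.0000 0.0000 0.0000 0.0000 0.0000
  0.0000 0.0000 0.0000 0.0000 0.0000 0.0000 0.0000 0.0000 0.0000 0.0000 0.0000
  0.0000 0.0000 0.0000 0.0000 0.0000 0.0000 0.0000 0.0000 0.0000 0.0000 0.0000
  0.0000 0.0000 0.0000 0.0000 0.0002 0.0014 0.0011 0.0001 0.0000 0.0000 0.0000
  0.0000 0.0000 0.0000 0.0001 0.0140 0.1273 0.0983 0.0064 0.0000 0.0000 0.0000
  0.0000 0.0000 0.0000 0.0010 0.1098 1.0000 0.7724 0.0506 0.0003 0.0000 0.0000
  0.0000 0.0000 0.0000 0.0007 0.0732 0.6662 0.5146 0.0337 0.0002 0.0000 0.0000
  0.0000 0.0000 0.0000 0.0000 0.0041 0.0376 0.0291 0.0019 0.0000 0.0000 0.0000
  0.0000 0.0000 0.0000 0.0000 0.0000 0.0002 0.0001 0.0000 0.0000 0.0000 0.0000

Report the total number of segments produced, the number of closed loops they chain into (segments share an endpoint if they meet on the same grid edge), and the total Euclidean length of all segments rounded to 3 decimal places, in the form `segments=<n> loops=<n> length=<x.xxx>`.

segments=8 loops=1 length=8.426

cell (6,4): code 0100 → (6.089,5.000)–(7.000,4.107)
cell (6,5): code 1100 → (6.158,6.000)–(6.089,5.000)
cell (6,6): code 1000 → (7.000,6.786)–(6.158,6.000)
cell (7,4): code 0110 → (7.000,4.107)–(8.000,4.222)
cell (7,6): code 1001 → (8.000,6.644)–(7.000,6.786)
cell (8,4): code 0010 → (8.000,4.222)–(8.734,5.000)
cell (8,5): code 0011 → (8.734,5.000)–(8.638,6.000)
cell (8,6): code 0001 → (8.638,6.000)–(8.000,6.644)
total: 8 segments, chained into 1 closed loop(s), length Σ = 8.426454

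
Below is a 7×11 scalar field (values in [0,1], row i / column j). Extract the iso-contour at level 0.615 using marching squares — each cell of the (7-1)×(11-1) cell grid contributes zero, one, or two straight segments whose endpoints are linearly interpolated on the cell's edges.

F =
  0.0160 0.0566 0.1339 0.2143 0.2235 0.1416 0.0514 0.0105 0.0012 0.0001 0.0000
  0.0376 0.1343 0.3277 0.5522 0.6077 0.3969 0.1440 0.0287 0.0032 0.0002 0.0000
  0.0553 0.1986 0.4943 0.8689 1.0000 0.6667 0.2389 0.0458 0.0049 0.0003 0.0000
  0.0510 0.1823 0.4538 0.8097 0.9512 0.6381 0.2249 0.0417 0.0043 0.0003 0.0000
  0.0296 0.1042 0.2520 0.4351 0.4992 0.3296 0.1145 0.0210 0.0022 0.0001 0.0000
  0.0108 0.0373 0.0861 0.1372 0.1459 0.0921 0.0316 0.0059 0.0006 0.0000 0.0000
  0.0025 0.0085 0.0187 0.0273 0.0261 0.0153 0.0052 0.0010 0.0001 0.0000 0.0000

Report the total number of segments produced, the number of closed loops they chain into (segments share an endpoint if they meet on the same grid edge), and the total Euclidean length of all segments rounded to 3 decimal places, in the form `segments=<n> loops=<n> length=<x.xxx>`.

cell (1,2): code 0100 → (1.198,3.000)–(2.000,2.322)
cell (1,3): code 1100 → (1.019,4.000)–(1.198,3.000)
cell (1,4): code 1100 → (1.808,5.000)–(1.019,4.000)
cell (1,5): code 1000 → (2.000,5.121)–(1.808,5.000)
cell (2,2): code 0110 → (2.000,2.322)–(3.000,2.453)
cell (2,5): code 1001 → (3.000,5.056)–(2.000,5.121)
cell (3,2): code 0010 → (3.000,2.453)–(3.520,3.000)
cell (3,3): code 0011 → (3.520,3.000)–(3.744,4.000)
cell (3,4): code 0011 → (3.744,4.000)–(3.075,5.000)
cell (3,5): code 0001 → (3.075,5.000)–(3.000,5.056)
total: 10 segments, chained into 1 closed loop(s), length Σ = 8.653207

segments=10 loops=1 length=8.653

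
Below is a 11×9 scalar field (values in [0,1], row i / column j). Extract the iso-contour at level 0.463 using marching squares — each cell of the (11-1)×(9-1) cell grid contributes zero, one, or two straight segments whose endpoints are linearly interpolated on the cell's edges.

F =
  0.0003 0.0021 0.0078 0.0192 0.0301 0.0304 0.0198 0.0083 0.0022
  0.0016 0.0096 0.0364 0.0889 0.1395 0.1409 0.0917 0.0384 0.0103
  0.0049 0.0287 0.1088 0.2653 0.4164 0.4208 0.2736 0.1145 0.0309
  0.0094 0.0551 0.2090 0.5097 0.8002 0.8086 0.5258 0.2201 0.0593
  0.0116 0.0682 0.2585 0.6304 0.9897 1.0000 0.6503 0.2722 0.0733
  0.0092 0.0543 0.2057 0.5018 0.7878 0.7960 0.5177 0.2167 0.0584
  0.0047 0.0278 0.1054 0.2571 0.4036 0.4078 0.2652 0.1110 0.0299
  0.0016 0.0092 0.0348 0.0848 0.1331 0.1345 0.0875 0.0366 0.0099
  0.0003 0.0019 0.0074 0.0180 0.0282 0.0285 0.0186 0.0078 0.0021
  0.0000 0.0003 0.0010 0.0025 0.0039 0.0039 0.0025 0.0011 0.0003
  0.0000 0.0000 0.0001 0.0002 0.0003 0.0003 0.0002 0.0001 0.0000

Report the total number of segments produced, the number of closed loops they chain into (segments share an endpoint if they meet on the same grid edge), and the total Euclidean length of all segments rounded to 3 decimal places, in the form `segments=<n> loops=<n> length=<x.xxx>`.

segments=14 loops=1 length=12.042

cell (2,2): code 0100 → (2.809,3.000)–(3.000,2.845)
cell (2,3): code 1100 → (2.121,4.000)–(2.809,3.000)
cell (2,4): code 1100 → (2.109,5.000)–(2.121,4.000)
cell (2,5): code 1100 → (2.751,6.000)–(2.109,5.000)
cell (2,6): code 1000 → (3.000,6.205)–(2.751,6.000)
cell (3,2): code 0110 → (3.000,2.845)–(4.000,2.550)
cell (3,6): code 1001 → (4.000,6.495)–(3.000,6.205)
cell (4,2): code 0110 → (4.000,2.550)–(5.000,2.869)
cell (4,6): code 1001 → (5.000,6.182)–(4.000,6.495)
cell (5,2): code 0010 → (5.000,2.869)–(5.159,3.000)
cell (5,3): code 0011 → (5.159,3.000)–(5.845,4.000)
cell (5,4): code 0011 → (5.845,4.000)–(5.858,5.000)
cell (5,5): code 0011 → (5.858,5.000)–(5.217,6.000)
cell (5,6): code 0001 → (5.217,6.000)–(5.000,6.182)
total: 14 segments, chained into 1 closed loop(s), length Σ = 12.042128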